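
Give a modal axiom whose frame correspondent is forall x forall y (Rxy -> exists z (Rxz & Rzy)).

□□r → □r

The condition is density. The C4 schema □□r → □r defines it.
Suppose □□r→□r is valid. Take Rxy and set V(r)={w : xR²w}. Then □□r at x, so □r at x, so r at y, i.e. ∃z(Rxz∧Rzy).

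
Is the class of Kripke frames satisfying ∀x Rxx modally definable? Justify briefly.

Yes, by □p → p

Yes: it is reflexivity, defined by the T schema □p → p.
Suppose □p→p is valid. At any x set V(p)={w : Rxw}. Then □p holds at x, so p holds at x, i.e. Rxx.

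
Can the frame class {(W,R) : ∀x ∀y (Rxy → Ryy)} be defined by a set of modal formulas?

Yes — defined by □(□r → r)

This is a Sahlqvist condition; the T□ axiom □(□r → r) defines it.
Suppose □(□r→r) is valid. Take Rxy and set V(r)={w : Ryw}. Then at y, □r holds; since □(□r→r) at x, □r→r at y, so r at y, i.e. Ryy.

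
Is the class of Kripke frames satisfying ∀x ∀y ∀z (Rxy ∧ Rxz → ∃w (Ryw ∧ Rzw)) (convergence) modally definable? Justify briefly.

Definable; ◇□r → □◇r defines it

This is a Sahlqvist condition; the .2 axiom ◇□r → □◇r defines it.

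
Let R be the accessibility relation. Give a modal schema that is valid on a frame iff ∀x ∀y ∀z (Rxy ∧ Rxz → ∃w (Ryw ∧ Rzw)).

◇□r → □◇r

A defining formula is ◇□r → □◇r (the .2 axiom).
Suppose ◇□r→□◇r is valid. Take Rxy, Rxz and set V(r)={w : Ryw}. Then □r at y so ◇□r at x, so □◇r at x, so ◇r at z, giving w with Rzw and Ryw.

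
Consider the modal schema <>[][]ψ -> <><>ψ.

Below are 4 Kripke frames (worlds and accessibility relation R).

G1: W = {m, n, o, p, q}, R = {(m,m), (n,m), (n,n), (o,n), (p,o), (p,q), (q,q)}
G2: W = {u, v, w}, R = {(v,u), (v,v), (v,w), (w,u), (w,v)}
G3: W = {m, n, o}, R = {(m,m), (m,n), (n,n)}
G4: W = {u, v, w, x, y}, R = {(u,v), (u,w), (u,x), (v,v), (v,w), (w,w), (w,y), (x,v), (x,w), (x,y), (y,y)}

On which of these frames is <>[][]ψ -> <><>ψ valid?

G1, G3, G4

Frame correspondent (Sahlqvist): forall x forall y (xRy -> exists w (y R^2 w & x R^2 w)) — i.e. a generalized confluence (Geach) condition.
G1: holds.
G2: fails — vRu but no t with uR²t and vR²t.
G3: holds.
G4: holds.
Valid on: G1, G3, G4.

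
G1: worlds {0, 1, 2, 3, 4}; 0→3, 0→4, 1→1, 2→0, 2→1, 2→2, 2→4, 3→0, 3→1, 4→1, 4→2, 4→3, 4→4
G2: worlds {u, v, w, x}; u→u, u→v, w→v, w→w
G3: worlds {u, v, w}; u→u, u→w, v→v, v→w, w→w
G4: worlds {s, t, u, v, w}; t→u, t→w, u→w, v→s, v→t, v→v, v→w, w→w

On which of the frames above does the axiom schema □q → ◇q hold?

Frame correspondent (Sahlqvist): ∀x ∃y Rxy — i.e. seriality.
G1: ✓.
G2: fails — world v has no successor.
G3: ✓.
G4: fails — world s has no successor.
Valid on: G1, G3.

G1, G3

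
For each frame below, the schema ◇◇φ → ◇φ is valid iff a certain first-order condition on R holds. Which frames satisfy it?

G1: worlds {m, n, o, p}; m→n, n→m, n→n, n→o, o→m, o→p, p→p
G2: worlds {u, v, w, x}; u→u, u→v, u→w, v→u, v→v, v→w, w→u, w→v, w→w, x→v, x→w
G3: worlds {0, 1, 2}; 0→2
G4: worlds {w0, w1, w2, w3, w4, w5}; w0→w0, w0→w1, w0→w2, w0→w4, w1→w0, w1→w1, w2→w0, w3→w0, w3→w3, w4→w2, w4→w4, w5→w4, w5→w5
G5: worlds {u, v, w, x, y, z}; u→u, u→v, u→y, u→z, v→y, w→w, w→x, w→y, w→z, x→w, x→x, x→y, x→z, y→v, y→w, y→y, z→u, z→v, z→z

G3

Frame correspondent (Sahlqvist): ∀x ∀y ∀z (Rxy ∧ Ryz → Rxz) — i.e. transitivity.
G1: fails — Rom and Rmn but not Ron.
G2: fails — Rxw and Rwu but not Rxu.
G3: ✓.
G4: fails — Rw1w0 and Rw0w4 but not Rw1w4.
G5: fails — Ruy and Ryw but not Ruw.
Valid on: G3.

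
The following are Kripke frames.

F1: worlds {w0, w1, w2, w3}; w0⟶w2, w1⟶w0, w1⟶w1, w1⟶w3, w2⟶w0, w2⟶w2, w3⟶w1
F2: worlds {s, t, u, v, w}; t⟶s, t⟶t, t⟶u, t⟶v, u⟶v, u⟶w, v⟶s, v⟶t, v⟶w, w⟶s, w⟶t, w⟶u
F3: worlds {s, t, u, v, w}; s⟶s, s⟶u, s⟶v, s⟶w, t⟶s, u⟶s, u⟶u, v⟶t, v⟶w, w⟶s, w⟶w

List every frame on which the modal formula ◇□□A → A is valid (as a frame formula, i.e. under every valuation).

This is the axiom for a generalized confluence (Geach) condition; its first-order frame correspondent is ∀x ∀y (xRy → ∃w (yR²w ∧ x = w)).
F1: fails — w1Rw0 but no w with w0R²w and w1=w.
F2: fails — tRs but no w* with sR²w* and t=w*.
F3: holds.
Valid on: F3.

F3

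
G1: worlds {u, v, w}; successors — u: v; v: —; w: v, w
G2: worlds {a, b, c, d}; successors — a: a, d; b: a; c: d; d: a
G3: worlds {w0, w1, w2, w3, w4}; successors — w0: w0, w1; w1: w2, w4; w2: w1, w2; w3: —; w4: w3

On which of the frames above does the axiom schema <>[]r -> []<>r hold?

G2

Frame correspondent (Sahlqvist): forall x forall y forall z (Rxy & Rxz -> exists w (Ryw & Rzw)) — i.e. convergence.
G1: fails — Ruv and Ruv but v and v have no common successor.
G2: condition met.
G3: fails — Rw0w1 and Rw0w0 but w1 and w0 have no common successor.
Valid on: G2.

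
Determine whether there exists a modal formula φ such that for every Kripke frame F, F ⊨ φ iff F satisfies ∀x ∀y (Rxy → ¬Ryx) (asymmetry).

No

If a class were modally definable it would be closed under surjective bounded morphisms (Goldblatt–Thomason).
The 5-cycle (worlds w0,w1,w2,w3,w4 with w0→w1→w2→w3→w4→w0) is asymmetric. Mapping every world to a single reflexive point • is a surjective bounded morphism, and the reflexive point is not asymmetric (R•• but asymmetry requires ¬R••).
Hence asymmetry is not modally definable.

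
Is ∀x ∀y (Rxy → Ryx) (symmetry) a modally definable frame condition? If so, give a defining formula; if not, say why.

Definable; r → □◇r defines it

Yes: it is symmetry, defined by the B schema r → □◇r.
Suppose r→□◇r is valid. Take Rxy and set V(r)={x}. Then r at x, so □◇r at x, so ◇r at y, so some z with Ryz has r; z=x, i.e. Ryx.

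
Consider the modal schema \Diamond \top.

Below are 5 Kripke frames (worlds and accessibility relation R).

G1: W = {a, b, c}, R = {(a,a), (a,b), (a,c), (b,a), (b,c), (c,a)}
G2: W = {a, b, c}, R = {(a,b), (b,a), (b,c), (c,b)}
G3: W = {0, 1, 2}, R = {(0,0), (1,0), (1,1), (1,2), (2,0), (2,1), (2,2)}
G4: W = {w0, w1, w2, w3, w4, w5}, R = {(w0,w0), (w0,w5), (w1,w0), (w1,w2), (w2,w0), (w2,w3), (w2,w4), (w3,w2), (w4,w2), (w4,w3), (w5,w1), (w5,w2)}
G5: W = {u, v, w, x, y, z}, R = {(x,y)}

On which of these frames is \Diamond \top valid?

G1, G2, G3, G4

The schema corresponds to seriality: \forall x \exists y Rxy.
G1: satisfies the condition.
G2: satisfies the condition.
G3: satisfies the condition.
G4: satisfies the condition.
G5: fails — world u has no successor.
Valid on: G1, G2, G3, G4.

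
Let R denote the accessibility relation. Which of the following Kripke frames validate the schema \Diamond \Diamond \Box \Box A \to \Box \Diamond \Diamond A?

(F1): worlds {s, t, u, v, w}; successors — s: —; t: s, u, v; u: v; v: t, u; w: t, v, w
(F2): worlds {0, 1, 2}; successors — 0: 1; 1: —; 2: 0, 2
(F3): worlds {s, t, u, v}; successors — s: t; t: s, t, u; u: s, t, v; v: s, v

(F3)

Frame correspondent (Sahlqvist): \forall x \forall y \forall z ((x R^2 y \wedge xRz) \to \exists w (y R^2 w \wedge z R^2 w)) — i.e. a generalized confluence (Geach) condition.
(F1): fails — tR²t, tRs but no w* with tR²w* and sR²w*.
(F2): fails — 2R²0, 2R0 but no w with 0R²w and 0R²w.
(F3): satisfies the condition.
Valid on: (F3).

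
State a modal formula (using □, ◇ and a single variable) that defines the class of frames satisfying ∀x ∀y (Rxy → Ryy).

The condition is shift-reflexivity. The T□ schema □(□s → s) defines it.
Suppose □(□s→s) is valid. Take Rxy and set V(s)={w : Ryw}. Then at y, □s holds; since □(□s→s) at x, □s→s at y, so s at y, i.e. Ryy.

□(□s → s)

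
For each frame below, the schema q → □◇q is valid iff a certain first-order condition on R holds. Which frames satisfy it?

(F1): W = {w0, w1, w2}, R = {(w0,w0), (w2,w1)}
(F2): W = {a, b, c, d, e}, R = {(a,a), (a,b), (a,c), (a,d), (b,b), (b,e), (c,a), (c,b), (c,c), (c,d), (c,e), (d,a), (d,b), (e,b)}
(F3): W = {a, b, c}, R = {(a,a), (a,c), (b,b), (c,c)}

Frame correspondent (Sahlqvist): ∀x ∀y (Rxy → Ryx) — i.e. symmetry.
(F1): fails — Rw2w1 but not Rw1w2.
(F2): fails — Rcd but not Rdc.
(F3): fails — Rac but not Rca.

none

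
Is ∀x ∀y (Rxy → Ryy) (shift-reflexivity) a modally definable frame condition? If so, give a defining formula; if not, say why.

Yes, by □(□q → q)

Yes: it is shift-reflexivity, defined by the T□ schema □(□q → q).
Suppose □(□q→q) is valid. Take Rxy and set V(q)={w : Ryw}. Then at y, □q holds; since □(□q→q) at x, □q→q at y, so q at y, i.e. Ryy.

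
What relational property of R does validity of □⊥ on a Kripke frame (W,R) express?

emptiness of R

This is the Ver axiom.
Its frame correspondent is emptiness of R — ∀x ∀y ¬Rxy.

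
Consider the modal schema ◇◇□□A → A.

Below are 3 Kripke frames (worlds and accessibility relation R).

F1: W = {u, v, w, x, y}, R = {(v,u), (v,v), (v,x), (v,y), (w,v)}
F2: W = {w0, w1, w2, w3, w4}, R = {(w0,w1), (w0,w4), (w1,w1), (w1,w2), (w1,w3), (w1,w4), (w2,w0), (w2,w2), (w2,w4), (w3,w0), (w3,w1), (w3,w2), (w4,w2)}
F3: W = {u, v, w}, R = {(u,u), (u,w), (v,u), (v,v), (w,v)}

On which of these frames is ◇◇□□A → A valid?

Frame correspondent (Sahlqvist): ∀x ∀y (xR²y → ∃w (yR²w ∧ x = w)) — i.e. a generalized confluence (Geach) condition.
F1: fails — vR²u but no t with uR²t and v=t.
F2: fails — w1R²w4 but no w with w4R²w and w1=w.
F3: condition met.

F3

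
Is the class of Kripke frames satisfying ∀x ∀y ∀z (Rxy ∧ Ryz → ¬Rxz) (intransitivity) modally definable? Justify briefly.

Modal frame validity is preserved under surjective bounded morphisms.
The 3-cycle (worlds w0,w1,w2 with w0→w1→w2→w0) is intransitive. Mapping every world to a single reflexive point • is a surjective bounded morphism; the reflexive point is not intransitive (R••∧R•• but R••).
Hence intransitivity is not modally definable.

Not definable by any modal formula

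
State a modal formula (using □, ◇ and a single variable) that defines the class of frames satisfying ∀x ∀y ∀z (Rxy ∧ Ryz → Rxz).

□ψ → □□ψ

A defining formula is □ψ → □□ψ (the 4 axiom).
Suppose □ψ→□□ψ is valid. Take Rxy, Ryz and set V(ψ)={w : Rxw}. Then □ψ at x, so □□ψ at x, so □ψ at y, so ψ at z, i.e. Rxz.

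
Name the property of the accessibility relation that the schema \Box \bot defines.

This schema is the Ver axiom.
Its frame correspondent is emptiness of R — \forall x \forall y \neg Rxy.

Emptiness of R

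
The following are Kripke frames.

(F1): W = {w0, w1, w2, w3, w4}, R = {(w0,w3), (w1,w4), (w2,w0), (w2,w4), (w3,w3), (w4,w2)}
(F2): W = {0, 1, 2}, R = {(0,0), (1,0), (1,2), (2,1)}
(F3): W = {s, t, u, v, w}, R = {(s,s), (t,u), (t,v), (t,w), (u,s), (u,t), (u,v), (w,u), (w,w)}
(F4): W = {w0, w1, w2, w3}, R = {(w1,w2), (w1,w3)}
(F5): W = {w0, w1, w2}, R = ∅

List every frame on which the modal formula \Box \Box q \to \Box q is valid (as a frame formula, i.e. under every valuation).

The schema corresponds to density: \forall x \forall y (Rxy \to \exists z (Rxz \wedge Rzy)).
(F1): fails — Rw2w4 but no z with Rw2z and Rzw4.
(F2): fails — R12 but no z with R1z and Rz2.
(F3): fails — Rut but no z with Ruz and Rzt.
(F4): fails — Rw1w2 but no z with Rw1z and Rzw2.
(F5): satisfies the condition.
Valid on: (F5).

(F5)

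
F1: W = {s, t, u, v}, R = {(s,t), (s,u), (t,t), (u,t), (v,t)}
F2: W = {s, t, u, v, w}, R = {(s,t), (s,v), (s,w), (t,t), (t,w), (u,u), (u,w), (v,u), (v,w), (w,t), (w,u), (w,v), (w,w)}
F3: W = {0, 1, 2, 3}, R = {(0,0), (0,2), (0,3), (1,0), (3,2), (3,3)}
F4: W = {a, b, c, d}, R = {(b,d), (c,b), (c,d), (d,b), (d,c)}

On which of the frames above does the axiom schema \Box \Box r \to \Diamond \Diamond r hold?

F1, F2

Frame correspondent (Sahlqvist): \forall x \exists w (x R^2 w \wedge x R^2 w) — i.e. a generalized confluence (Geach) condition.
F1: ✓.
F2: ✓.
F3: fails — at 2 but no w with 2R²w and 2R²w.
F4: fails — at a but no w with aR²w and aR²w.
Valid on: F1, F2.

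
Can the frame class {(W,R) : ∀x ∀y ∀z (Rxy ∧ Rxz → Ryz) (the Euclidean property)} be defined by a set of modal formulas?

Definable; ◇p → □◇p defines it

The condition is the Euclidean property. A defining modal formula is ◇p → □◇p.
Suppose ◇p→□◇p is valid. Take Rxy, Rxz and set V(p)={y}. Then ◇p at x, so □◇p at x, so ◇p at z, so some w with Rzw has p; w=y, i.e. Rzy. By symmetry of the argument, Ryz.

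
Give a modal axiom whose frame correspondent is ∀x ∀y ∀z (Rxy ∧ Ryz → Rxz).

A defining formula is □s → □□s (the 4 axiom).
Suppose □s→□□s is valid. Take Rxy, Ryz and set V(s)={w : Rxw}. Then □s at x, so □□s at x, so □s at y, so s at z, i.e. Rxz.

□s → □□s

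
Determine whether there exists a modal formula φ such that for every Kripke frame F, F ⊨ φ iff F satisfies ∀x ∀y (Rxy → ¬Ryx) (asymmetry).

Modal frame validity is preserved under surjective bounded morphisms.
The 5-cycle (worlds w0,w1,w2,w3,w4 with w0→w1→w2→w3→w4→w0) is asymmetric. Mapping every world to a single reflexive point • is a surjective bounded morphism, and the reflexive point is not asymmetric (R•• but asymmetry requires ¬R••).
So the class is not modally definable.

Not definable by any modal formula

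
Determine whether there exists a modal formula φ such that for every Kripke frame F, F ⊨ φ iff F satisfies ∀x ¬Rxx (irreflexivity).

Modal frame validity is preserved under surjective bounded morphisms.
The 4-cycle (worlds w0,w1,w2,w3 with w0→w1→w2→w3→w0) is irreflexive, and the map sending every world to a single reflexive point • is a surjective bounded morphism (forth: every edge maps to (•,•); back: every world has a successor). So any modal formula valid on the 4-cycle is also valid on the reflexive point, which is not irreflexive.
So the class is not modally definable.

Not definable by any modal formula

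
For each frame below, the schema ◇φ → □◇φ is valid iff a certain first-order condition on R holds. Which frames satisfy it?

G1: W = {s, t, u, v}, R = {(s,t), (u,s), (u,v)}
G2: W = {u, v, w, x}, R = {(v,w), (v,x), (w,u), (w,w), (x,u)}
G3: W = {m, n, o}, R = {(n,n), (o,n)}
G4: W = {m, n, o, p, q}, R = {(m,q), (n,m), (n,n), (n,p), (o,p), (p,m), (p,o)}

G3

This is the axiom for the Euclidean property; its first-order frame correspondent is ∀x ∀y ∀z (Rxy ∧ Rxz → Ryz).
G1: fails — Rst and Rst but not Rtt.
G2: fails — Rvw and Rvx but not Rwx.
G3: condition met.
G4: fails — Rmq and Rmq but not Rqq.
Valid on: G3.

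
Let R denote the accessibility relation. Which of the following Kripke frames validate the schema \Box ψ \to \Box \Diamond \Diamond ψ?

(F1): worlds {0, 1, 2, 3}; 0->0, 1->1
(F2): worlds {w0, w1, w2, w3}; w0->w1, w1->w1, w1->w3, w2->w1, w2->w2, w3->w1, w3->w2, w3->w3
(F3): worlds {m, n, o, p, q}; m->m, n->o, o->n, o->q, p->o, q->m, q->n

(F1), (F2)

This is the axiom for a generalized confluence (Geach) condition; its first-order frame correspondent is \forall x \forall z (xRz \to \exists w (xRw \wedge z R^2 w)).
(F1): satisfies the condition.
(F2): satisfies the condition.
(F3): fails — oRq but no w with oRw and qR²w.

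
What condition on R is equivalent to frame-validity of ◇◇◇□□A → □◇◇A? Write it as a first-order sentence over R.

∀x ∀y ∀z ((xR³y ∧ xRz) → ∃w (yR²w ∧ zR²w))

This is a Sahlqvist (Geach-type) schema ◇^3□^2A → □^1◇^2A.
Minimal-valuation argument: fix x; take any y with xR^3y and any z with xR^1z. Set V(A) to the set of worlds R-reachable from y in exactly 2 steps. Then □^2A holds at y, so the antecedent holds at x; validity forces ◇^2A at z, giving a w with zR^2w and yR^2w.
First-order correspondent: ∀x ∀y ∀z ((xR³y ∧ xRz) → ∃w (yR²w ∧ zR²w)).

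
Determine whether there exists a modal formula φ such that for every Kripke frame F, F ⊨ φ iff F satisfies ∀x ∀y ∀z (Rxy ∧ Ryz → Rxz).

The condition is transitivity. A defining modal formula is □p → □□p.
Suppose □p→□□p is valid. Take Rxy, Ryz and set V(p)={w : Rxw}. Then □p at x, so □□p at x, so □p at y, so p at z, i.e. Rxz.

Yes, by □p → □□p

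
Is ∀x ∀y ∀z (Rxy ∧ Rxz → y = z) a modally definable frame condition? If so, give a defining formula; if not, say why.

The condition is partial functionality. A defining modal formula is ◇q → □q.
Suppose ◇q→□q is valid. Take Rxy, Rxz and set V(q)={y}. Then ◇q at x, so □q at x, so q at z, i.e. z=y.

Definable; ◇q → □q defines it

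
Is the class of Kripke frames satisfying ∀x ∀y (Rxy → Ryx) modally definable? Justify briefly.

This is a Sahlqvist condition; the B axiom r → □◇r defines it.
Suppose r→□◇r is valid. Take Rxy and set V(r)={x}. Then r at x, so □◇r at x, so ◇r at y, so some z with Ryz has r; z=x, i.e. Ryx.

Definable; r → □◇r defines it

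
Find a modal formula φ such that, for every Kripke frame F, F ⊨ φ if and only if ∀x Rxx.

□ψ → ψ

The condition is reflexivity. The T schema □ψ → ψ defines it.
Suppose □ψ→ψ is valid. At any x set V(ψ)={w : Rxw}. Then □ψ holds at x, so ψ holds at x, i.e. Rxx.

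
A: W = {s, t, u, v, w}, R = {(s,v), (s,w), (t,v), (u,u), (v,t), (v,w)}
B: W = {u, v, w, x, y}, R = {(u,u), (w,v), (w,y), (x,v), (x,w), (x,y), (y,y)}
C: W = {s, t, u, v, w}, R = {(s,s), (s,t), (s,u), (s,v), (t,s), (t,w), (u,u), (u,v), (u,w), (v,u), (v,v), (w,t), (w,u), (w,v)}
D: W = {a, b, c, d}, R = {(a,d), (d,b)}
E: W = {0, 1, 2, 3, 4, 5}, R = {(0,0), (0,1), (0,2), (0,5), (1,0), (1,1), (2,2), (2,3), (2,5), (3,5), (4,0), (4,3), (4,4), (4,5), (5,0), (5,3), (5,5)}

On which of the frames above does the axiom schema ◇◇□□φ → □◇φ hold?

The schema corresponds to a generalized confluence (Geach) condition: ∀x ∀y ∀z ((xR²y ∧ xRz) → ∃w (yR²w ∧ zRw)).
A: fails — sR²t, sRw but no w* with tR²w* and wRw*.
B: fails — wR²y, wRv but no t with yR²t and vRt.
C: satisfies the condition.
D: fails — aR²b, aRd but no w with bR²w and dRw.
E: satisfies the condition.

C, E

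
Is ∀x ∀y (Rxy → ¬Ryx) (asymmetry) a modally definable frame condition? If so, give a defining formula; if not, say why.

Not definable by any modal formula

Any modally definable frame class is closed under surjective bounded morphisms.
The 4-cycle (worlds 0,1,2,3 with 0→1→2→3→0) is asymmetric. Mapping every world to a single reflexive point • is a surjective bounded morphism, and the reflexive point is not asymmetric (R•• but asymmetry requires ¬R••).
Hence asymmetry is not modally definable.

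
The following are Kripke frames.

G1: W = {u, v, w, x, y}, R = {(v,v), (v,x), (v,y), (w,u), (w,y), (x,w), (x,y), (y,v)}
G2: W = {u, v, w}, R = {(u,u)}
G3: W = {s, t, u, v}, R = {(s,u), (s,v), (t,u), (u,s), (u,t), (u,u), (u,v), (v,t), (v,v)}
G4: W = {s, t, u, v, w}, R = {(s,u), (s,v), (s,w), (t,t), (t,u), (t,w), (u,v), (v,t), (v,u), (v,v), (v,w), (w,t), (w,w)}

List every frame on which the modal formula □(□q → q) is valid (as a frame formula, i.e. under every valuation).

G2

Frame correspondent (Sahlqvist): ∀x ∀y (Rxy → Ryy) — i.e. shift-reflexivity.
G1: fails — Rxw but not Rww.
G2: holds.
G3: fails — Rut but not Rtt.
G4: fails — Rvu but not Ruu.
Valid on: G2.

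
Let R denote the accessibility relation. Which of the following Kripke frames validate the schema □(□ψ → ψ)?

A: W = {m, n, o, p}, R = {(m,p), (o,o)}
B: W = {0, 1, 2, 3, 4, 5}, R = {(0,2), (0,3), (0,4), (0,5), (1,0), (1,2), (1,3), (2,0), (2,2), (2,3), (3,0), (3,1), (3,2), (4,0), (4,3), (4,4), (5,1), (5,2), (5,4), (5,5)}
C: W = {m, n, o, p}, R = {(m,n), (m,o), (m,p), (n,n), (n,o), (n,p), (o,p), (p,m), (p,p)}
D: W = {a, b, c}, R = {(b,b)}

D

Frame correspondent (Sahlqvist): ∀x ∀y (Rxy → Ryy) — i.e. shift-reflexivity.
A: fails — Rmp but not Rpp.
B: fails — R20 but not R00.
C: fails — Rpm but not Rmm.
D: satisfies the condition.
Valid on: D.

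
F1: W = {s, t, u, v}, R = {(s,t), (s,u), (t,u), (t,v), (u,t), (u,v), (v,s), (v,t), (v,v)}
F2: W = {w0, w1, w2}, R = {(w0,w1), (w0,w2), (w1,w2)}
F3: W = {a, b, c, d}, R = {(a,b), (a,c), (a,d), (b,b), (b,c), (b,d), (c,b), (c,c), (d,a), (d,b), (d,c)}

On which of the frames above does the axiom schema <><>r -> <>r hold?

F2

Frame correspondent (Sahlqvist): forall x forall y forall z (Rxy & Ryz -> Rxz) — i.e. transitivity.
F1: fails — Ruv and Rvs but not Rus.
F2: satisfies the condition.
F3: fails — Rcb and Rbd but not Rcd.
Valid on: F2.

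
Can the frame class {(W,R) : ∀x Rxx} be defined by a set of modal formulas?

Definable; □q → q defines it

This is a Sahlqvist condition; the T axiom □q → q defines it.
Suppose □q→q is valid. At any x set V(q)={w : Rxw}. Then □q holds at x, so q holds at x, i.e. Rxx.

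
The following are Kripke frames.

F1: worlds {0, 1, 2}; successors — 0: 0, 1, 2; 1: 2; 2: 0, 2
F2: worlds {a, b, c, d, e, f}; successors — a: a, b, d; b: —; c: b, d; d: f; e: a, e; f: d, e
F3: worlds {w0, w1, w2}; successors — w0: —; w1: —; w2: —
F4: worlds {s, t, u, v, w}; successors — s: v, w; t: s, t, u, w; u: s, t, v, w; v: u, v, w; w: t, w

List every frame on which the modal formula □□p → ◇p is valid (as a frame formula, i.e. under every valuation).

F1, F4

The schema corresponds to a generalized confluence (Geach) condition: ∀x ∃w (xR²w ∧ xRw).
F1: holds.
F2: fails — at b but no w with bR²w and bRw.
F3: fails — at w0 but no w with w0R²w and w0Rw.
F4: holds.
Valid on: F1, F4.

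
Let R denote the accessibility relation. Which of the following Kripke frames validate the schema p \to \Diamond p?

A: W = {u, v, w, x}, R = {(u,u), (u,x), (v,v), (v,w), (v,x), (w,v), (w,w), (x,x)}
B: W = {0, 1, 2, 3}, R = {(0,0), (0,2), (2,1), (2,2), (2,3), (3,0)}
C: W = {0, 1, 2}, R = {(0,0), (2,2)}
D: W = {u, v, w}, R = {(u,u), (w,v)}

A

Frame correspondent (Sahlqvist): \forall x Rxx — i.e. reflexivity.
A: holds.
B: fails — world 1 does not see itself.
C: fails — world 1 does not see itself.
D: fails — world v does not see itself.
Valid on: A.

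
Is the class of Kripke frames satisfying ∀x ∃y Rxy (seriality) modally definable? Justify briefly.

Definable; □r → ◇r defines it

Yes: it is seriality, defined by the D schema □r → ◇r.
Suppose □r→◇r is valid. At any x set V(r)=W. Then □r at x, so ◇r at x, so x has a successor.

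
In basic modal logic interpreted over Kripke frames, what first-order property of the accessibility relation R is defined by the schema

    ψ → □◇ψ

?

Symmetry

Suppose ψ→□◇ψ is valid. Take Rxy and set V(ψ)={x}. Then ψ at x, so □◇ψ at x, so ◇ψ at y, so some z with Ryz has ψ; z=x, i.e. Ryx.
Conversely, any frame satisfying ∀x ∀y (Rxy → Ryx) validates the schema.
Frame condition: ∀x ∀y (Rxy → Ryx).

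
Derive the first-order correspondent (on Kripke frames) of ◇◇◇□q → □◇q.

∀x ∀y ∀z ((xR³y ∧ xRz) → ∃w (yRw ∧ zRw))

This is a Sahlqvist (Geach-type) schema ◇^3□^1q → □^1◇^1q.
Minimal-valuation argument: fix x; take any y with xR^3y and any z with xR^1z. Set V(q) to the set of worlds R-reachable from y in exactly 1 step. Then □^1q holds at y, so the antecedent holds at x; validity forces ◇^1q at z, giving a w with zR^1w and yR^1w.
First-order correspondent: ∀x ∀y ∀z ((xR³y ∧ xRz) → ∃w (yRw ∧ zRw)).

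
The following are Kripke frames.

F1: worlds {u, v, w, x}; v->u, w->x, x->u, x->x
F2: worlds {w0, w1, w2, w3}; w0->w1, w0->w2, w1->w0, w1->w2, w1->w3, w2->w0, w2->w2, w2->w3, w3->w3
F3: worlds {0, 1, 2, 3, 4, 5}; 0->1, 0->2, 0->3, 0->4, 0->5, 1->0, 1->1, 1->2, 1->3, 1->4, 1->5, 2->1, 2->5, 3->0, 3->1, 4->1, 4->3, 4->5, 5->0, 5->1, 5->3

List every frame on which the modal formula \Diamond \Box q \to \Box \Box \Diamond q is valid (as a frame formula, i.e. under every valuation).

This is the axiom for a generalized confluence (Geach) condition; its first-order frame correspondent is \forall x \forall y \forall z ((xRy \wedge x R^2 z) \to \exists w (yRw \wedge zRw)).
F1: fails — wRx, wR²u but no t with xRt and uRt.
F2: fails — w1Rw0, w1R²w3 but no w with w0Rw and w3Rw.
F3: satisfies the condition.
Valid on: F3.

F3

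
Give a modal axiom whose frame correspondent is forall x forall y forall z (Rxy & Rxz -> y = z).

◇s → □s

This is partial functionality; the standard corresponding axiom is CD: ◇s → □s.
Suppose ◇s→□s is valid. Take Rxy, Rxz and set V(s)={y}. Then ◇s at x, so □s at x, so s at z, i.e. z=y.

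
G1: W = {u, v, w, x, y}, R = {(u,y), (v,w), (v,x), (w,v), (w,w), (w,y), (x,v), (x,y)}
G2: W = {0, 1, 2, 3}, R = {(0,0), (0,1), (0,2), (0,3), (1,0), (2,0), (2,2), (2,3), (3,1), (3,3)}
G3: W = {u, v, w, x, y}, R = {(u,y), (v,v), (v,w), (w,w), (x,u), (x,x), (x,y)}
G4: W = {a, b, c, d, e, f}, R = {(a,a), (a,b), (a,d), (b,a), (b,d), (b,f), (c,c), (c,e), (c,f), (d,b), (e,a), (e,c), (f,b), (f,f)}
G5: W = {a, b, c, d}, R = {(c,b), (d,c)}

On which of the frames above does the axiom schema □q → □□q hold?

G3

This is the axiom for transitivity; its first-order frame correspondent is ∀x ∀y ∀z (Rxy ∧ Ryz → Rxz).
G1: fails — Rvw and Rwy but not Rvy.
G2: fails — R10 and R02 but not R12.
G3: holds.
G4: fails — Rcf and Rfb but not Rcb.
G5: fails — Rdc and Rcb but not Rdb.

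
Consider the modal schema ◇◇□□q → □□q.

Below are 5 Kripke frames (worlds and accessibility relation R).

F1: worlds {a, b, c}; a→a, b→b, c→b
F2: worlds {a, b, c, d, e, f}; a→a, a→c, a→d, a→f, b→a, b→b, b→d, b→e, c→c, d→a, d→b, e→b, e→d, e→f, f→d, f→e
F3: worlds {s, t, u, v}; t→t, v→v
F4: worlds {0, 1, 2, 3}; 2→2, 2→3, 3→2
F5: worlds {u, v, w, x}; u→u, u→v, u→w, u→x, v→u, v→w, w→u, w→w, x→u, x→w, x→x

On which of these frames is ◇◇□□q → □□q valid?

This is the axiom for a generalized confluence (Geach) condition; its first-order frame correspondent is ∀x ∀y ∀z ((xR²y ∧ xR²z) → ∃w (yR²w ∧ z = w)).
F1: condition met.
F2: fails — aR²c, aR²a but no w with cR²w and a=w.
F3: condition met.
F4: condition met.
F5: condition met.
Valid on: F1, F3, F4, F5.

F1, F3, F4, F5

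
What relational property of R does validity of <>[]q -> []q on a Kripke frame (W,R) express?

This is frame-equivalent to ◇q → □◇q (substitute ¬q for q and contrapose).
Suppose ◇q→□◇q is valid. Take Rxy, Rxz and set V(q)={y}. Then ◇q at x, so □◇q at x, so ◇q at z, so some w with Rzw has q; w=y, i.e. Rzy. By symmetry of the argument, Ryz.
Conversely, on a frame with the Euclidean property the schema holds at every world under every valuation.
So the correspondent is the Euclidean property.

the Euclidean property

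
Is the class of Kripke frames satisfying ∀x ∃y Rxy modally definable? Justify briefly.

The condition is seriality. A defining modal formula is □p → ◇p.
Suppose □p→◇p is valid. At any x set V(p)=W. Then □p at x, so ◇p at x, so x has a successor.

Yes, by □p → ◇p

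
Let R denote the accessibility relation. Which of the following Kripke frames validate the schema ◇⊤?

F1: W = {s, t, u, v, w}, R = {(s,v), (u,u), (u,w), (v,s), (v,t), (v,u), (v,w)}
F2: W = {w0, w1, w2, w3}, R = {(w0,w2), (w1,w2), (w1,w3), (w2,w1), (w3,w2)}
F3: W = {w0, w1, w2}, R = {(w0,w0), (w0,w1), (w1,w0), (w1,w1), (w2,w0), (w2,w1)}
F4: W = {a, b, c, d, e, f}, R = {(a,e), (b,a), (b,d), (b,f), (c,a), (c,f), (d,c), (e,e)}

F2, F3

This is the axiom for seriality; its first-order frame correspondent is ∀x ∃y Rxy.
F1: fails — world t has no successor.
F2: ✓.
F3: ✓.
F4: fails — world f has no successor.
Valid on: F2, F3.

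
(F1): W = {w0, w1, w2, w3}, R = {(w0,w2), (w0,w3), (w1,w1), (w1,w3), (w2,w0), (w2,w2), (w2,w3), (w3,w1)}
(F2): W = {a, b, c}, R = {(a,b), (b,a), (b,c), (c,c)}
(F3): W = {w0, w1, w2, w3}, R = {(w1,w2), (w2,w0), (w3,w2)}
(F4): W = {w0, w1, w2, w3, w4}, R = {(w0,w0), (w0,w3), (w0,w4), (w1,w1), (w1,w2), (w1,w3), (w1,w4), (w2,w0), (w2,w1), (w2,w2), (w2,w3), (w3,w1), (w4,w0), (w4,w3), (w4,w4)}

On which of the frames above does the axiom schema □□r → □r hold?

Frame correspondent (Sahlqvist): ∀x ∀y (Rxy → ∃z (Rxz ∧ Rzy)) — i.e. density.
(F1): holds.
(F2): fails — Rab but no z with Raz and Rzb.
(F3): fails — Rw1w2 but no z with Rw1z and Rzw2.
(F4): holds.

(F1), (F4)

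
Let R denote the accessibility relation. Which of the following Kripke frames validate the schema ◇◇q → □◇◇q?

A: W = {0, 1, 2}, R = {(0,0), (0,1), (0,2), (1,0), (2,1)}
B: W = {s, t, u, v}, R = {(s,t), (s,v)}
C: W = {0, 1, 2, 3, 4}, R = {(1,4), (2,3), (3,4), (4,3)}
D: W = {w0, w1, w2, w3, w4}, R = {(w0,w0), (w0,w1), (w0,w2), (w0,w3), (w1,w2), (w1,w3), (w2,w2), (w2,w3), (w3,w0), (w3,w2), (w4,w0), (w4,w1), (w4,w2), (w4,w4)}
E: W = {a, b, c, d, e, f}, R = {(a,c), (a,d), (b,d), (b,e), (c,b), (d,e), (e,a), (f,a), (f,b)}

This is the axiom for a generalized confluence (Geach) condition; its first-order frame correspondent is ∀x ∀y ∀z ((xR²y ∧ xRz) → ∃w (y = w ∧ zR²w)).
A: fails — 0R²1, 0R2 but no w with 1=w and 2R²w.
B: condition met.
C: fails — 1R²3, 1R4 but no w with 3=w and 4R²w.
D: fails — w0R²w1, w0Rw1 but no w with w1=w and w1R²w.
E: fails — aR²b, aRc but no w with b=w and cR²w.
Valid on: B.

B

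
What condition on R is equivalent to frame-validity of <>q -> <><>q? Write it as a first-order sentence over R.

This is a Sahlqvist (Geach-type) schema ◇^1□^0q → □^0◇^2q.
Minimal-valuation argument: fix x; take any y with xR^1y and any z with xR^0z. Set V(q) to the set of worlds R-reachable from y in exactly 0 steps. Then □^0q holds at y, so the antecedent holds at x; validity forces ◇^2q at z, giving a w with zR^2w and yR^0w.
First-order correspondent: forall x forall y (xRy -> exists w (y = w & x R^2 w)).

forall x forall y (xRy -> exists w (y = w & x R^2 w))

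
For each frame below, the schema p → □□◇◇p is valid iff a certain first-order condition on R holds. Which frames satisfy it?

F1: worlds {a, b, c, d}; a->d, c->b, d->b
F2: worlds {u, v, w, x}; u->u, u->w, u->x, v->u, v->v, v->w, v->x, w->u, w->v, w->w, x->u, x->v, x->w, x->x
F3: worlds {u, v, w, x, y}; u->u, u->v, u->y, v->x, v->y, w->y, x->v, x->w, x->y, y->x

F2

The schema corresponds to a generalized confluence (Geach) condition: ∀x ∀z (xR²z → ∃w (x = w ∧ zR²w)).
F1: fails — aR²b but no w with a=w and bR²w.
F2: satisfies the condition.
F3: fails — uR²v but no t with u=t and vR²t.
Valid on: F2.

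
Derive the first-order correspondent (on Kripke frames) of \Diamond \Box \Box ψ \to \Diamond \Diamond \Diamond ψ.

\forall x \forall y (xRy \to \exists w (y R^2 w \wedge x R^3 w))

This is a Sahlqvist (Geach-type) schema ◇^1□^2ψ → □^0◇^3ψ.
Minimal-valuation argument: fix x; take any y with xR^1y and any z with xR^0z. Set V(ψ) to the set of worlds R-reachable from y in exactly 2 steps. Then □^2ψ holds at y, so the antecedent holds at x; validity forces ◇^3ψ at z, giving a w with zR^3w and yR^2w.
First-order correspondent: \forall x \forall y (xRy \to \exists w (y R^2 w \wedge x R^3 w)).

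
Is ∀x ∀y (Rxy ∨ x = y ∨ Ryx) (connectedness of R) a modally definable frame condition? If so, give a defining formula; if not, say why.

No

If a class were modally definable it would be closed under disjoint unions (Goldblatt–Thomason).
Take 4 disjoint single-world reflexive frames: each is trivially connected, but their disjoint union has 4 worlds with no edge between distinct components, so it is not connected.
So no modal formula (or set of formulas) defines exactly the connected frames.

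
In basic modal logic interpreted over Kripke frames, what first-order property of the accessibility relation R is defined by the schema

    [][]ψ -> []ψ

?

density: forall x forall y (Rxy -> exists z (Rxz & Rzy))

Suppose □□ψ→□ψ is valid. Take Rxy and set V(ψ)={w : xR²w}. Then □□ψ at x, so □ψ at x, so ψ at y, i.e. ∃z(Rxz∧Rzy).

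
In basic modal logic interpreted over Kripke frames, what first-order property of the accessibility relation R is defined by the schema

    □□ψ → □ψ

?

Density

Suppose □□ψ→□ψ is valid. Take Rxy and set V(ψ)={w : xR²w}. Then □□ψ at x, so □ψ at x, so ψ at y, i.e. ∃z(Rxz∧Rzy).
Conversely, any frame satisfying ∀x ∀y (Rxy → ∃z (Rxz ∧ Rzy)) validates the schema.
Frame condition: ∀x ∀y (Rxy → ∃z (Rxz ∧ Rzy)).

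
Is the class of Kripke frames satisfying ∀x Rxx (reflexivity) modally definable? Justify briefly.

Yes, by □p → p

This is a Sahlqvist condition; the T axiom □p → p defines it.
Suppose □p→p is valid. At any x set V(p)={w : Rxw}. Then □p holds at x, so p holds at x, i.e. Rxx.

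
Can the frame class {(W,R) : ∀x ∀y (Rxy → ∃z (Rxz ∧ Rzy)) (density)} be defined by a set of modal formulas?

Definable; □□q → □q defines it

Yes: it is density, defined by the C4 schema □□q → □q.
Suppose □□q→□q is valid. Take Rxy and set V(q)={w : xR²w}. Then □□q at x, so □q at x, so q at y, i.e. ∃z(Rxz∧Rzy).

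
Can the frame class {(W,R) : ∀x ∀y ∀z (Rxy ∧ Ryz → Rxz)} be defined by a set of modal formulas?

Yes: it is transitivity, defined by the 4 schema □q → □□q.

Yes, by □q → □□q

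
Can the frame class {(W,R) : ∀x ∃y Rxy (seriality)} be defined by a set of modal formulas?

Yes: it is seriality, defined by the D schema □q → ◇q.

Yes, by □q → ◇q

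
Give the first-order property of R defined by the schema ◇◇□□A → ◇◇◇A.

This is a Sahlqvist (Geach-type) schema ◇^2□^2A → □^0◇^3A.
Minimal-valuation argument: fix x; take any y with xR^2y and any z with xR^0z. Set V(A) to the set of worlds R-reachable from y in exactly 2 steps. Then □^2A holds at y, so the antecedent holds at x; validity forces ◇^3A at z, giving a w with zR^3w and yR^2w.
First-order correspondent: ∀x ∀y (xR²y → ∃w (yR²w ∧ xR³w)).

∀x ∀y (xR²y → ∃w (yR²w ∧ xR³w))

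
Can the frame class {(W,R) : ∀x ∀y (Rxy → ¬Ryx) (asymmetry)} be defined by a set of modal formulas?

If a class were modally definable it would be closed under surjective bounded morphisms (Goldblatt–Thomason).
The 4-cycle (worlds w0,w1,w2,w3 with w0→w1→w2→w3→w0) is asymmetric. Mapping every world to a single reflexive point • is a surjective bounded morphism, and the reflexive point is not asymmetric (R•• but asymmetry requires ¬R••).
Hence asymmetry is not modally definable.

Not definable by any modal formula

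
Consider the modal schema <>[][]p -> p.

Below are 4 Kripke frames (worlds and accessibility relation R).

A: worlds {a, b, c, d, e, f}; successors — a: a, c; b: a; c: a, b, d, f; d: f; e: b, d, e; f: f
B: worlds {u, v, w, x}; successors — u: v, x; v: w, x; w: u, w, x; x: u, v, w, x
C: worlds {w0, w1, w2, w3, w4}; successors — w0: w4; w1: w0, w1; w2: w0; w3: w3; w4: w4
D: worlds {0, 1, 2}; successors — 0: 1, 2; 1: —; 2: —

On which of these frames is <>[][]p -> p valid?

B

This is the axiom for a generalized confluence (Geach) condition; its first-order frame correspondent is forall x forall y (xRy -> exists w (y R^2 w & x = w)).
A: fails — cRd but no w with dR²w and c=w.
B: holds.
C: fails — w0Rw4 but no w with w4R²w and w0=w.
D: fails — 0R1 but no w with 1R²w and 0=w.
Valid on: B.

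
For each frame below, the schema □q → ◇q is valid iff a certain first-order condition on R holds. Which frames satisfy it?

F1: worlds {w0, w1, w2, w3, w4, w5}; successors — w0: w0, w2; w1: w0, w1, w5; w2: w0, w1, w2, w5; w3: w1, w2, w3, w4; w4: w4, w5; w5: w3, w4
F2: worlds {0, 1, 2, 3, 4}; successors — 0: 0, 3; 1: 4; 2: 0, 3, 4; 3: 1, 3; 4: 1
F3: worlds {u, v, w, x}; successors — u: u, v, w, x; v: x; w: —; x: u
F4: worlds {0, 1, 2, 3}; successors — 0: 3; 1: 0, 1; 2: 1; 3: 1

This is the axiom for seriality; its first-order frame correspondent is ∀x ∃y Rxy.
F1: satisfies the condition.
F2: satisfies the condition.
F3: fails — world w has no successor.
F4: satisfies the condition.

F1, F2, F4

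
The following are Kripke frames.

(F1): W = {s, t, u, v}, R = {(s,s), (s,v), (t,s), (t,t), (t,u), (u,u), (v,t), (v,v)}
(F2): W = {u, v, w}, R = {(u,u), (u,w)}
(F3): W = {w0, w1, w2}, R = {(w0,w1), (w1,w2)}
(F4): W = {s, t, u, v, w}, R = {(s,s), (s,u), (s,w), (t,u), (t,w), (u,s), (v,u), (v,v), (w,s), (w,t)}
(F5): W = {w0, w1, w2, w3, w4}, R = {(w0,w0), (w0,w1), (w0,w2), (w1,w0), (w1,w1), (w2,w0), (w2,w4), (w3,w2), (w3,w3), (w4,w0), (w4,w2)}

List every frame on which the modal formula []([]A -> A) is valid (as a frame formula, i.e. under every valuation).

The schema corresponds to shift-reflexivity: forall x forall y (Rxy -> Ryy).
(F1): ✓.
(F2): fails — Ruw but not Rww.
(F3): fails — Rw1w2 but not Rw2w2.
(F4): fails — Rwt but not Rtt.
(F5): fails — Rw2w4 but not Rw4w4.

(F1)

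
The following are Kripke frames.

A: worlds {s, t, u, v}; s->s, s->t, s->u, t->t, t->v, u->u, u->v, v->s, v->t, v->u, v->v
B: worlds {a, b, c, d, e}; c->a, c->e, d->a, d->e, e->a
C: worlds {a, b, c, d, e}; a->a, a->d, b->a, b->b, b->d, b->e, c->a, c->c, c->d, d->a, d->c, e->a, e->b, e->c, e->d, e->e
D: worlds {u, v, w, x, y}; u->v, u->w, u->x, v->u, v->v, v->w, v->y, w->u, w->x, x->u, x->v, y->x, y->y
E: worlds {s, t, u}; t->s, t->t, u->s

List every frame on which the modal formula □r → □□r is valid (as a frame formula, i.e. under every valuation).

The schema corresponds to transitivity: ∀x ∀y ∀z (Rxy ∧ Ryz → Rxz).
A: fails — Ruv and Rvt but not Rut.
B: ✓.
C: fails — Rdc and Rcd but not Rdd.
D: fails — Ruv and Rvu but not Ruu.
E: ✓.

B, E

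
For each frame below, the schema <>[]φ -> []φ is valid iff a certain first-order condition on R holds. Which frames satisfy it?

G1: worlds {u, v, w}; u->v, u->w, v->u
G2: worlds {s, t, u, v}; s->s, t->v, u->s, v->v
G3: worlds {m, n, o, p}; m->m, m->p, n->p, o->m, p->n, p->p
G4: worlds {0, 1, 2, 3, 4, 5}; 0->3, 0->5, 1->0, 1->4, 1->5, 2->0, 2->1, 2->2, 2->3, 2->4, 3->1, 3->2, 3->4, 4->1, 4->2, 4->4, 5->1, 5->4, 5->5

G2

The schema corresponds to the Euclidean property: forall x forall y forall z (Rxy & Rxz -> Ryz).
G1: fails — Ruv and Ruv but not Rvv.
G2: condition met.
G3: fails — Rmp and Rmm but not Rpm.
G4: fails — R03 and R03 but not R33.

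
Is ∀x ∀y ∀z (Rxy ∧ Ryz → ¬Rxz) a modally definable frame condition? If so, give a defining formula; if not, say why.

Not definable by any modal formula

Any modally definable frame class is closed under surjective bounded morphisms.
The 5-cycle (worlds w0,w1,w2,w3,w4 with w0→w1→w2→w3→w4→w0) is intransitive. Mapping every world to a single reflexive point • is a surjective bounded morphism; the reflexive point is not intransitive (R••∧R•• but R••).
So no modal formula (or set of formulas) defines exactly the intransitive frames.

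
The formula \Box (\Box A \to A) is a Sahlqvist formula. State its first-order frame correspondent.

Suppose □(□A→A) is valid. Take Rxy and set V(A)={w : Ryw}. Then at y, □A holds; since □(□A→A) at x, □A→A at y, so A at y, i.e. Ryy.
The converse is a direct semantic check.
Frame condition: \forall x \forall y (Rxy \to Ryy).

shift-reflexivity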